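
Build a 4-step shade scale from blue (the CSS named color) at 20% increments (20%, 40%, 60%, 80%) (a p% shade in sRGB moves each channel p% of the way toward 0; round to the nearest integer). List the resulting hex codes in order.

CSS blue is rgb(0, 0, 255).
20%: (0→0, 0→0, 255 − 51 = 204→204) → #0000cc
40%: (0→0, 0→0, 255 − 102 = 153→153) → #000099
60%: (0→0, 0→0, 255 − 153 = 102→102) → #000066
80%: (0→0, 0→0, 255 − 204 = 51→51) → #000033

#0000cc, #000099, #000066, #000033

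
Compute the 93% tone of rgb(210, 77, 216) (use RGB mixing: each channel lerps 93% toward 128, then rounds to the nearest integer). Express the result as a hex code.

Lerp each channel 93% toward 128:
  R: 210 − 76.26 = 133.74 → 134
  G: 77 + 0.93×(128−77) = 77 + 47.43 = 124.43 → 124
  B: 216 + 0.93×(128−216) = 216 − 81.84 = 134.16 → 134
rgb(134, 124, 134) = #867c86.

#867c86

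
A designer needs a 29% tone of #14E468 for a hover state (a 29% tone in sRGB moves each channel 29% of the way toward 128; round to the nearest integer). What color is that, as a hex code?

#33C76F

#14E468 is rgb(20, 228, 104).
Lerp each channel 29% toward 128:
  R: 20 + 0.29×(128−20) = 20 + 31.32 = 51.32 → 51
  G: 228 − 29 = 199 → 199
  B: 104 + 6.96 = 110.96 → 111
rgb(51, 199, 111) = #33C76F.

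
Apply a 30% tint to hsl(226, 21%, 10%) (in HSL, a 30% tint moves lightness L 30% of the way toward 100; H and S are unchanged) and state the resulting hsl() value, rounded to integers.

L moves 30% from 10 toward 100: 10 + 27 = 37 → 37.
H and S are unchanged.

hsl(226, 21%, 37%)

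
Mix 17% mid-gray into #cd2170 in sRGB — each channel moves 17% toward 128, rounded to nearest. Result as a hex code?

#c03173

#cd2170 is rgb(205, 33, 112).
Per channel, c → c + 0.17(128 − c):
  R: 205 − 13.09 = 191.91 → 192
  G: 33 + 0.17×(128−33) = 33 + 16.15 = 49.15 → 49
  B: 112 + 2.72 = 114.72 → 115
rgb(192, 49, 115) = #c03173.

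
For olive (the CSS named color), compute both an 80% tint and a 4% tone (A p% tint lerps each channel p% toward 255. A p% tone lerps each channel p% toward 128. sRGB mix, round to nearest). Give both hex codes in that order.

#E6E6CC, #808005

CSS olive is rgb(128, 128, 0).
80% tint:
  R: 128 + 101.6 = 229.6 → 230
  G: 128 + 101.6 = 229.6 → 230
  B: 0 + 0.8×(255−0) = 0 + 204 = 204 → 204
  → #E6E6CC
4% tone:
  R: 128 + 0.04×(128−128) = 128 + 0 = 128 → 128
  G: 128 + 0.04×(128−128) = 128 + 0 = 128 → 128
  B: 0 + 0.04×(128−0) = 0 + 5.12 = 5.12 → 5
  → #808005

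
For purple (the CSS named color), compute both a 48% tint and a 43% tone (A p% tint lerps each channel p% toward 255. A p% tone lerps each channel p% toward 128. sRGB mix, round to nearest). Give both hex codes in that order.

#BD7ABD, #803780

CSS purple is rgb(128, 0, 128).
48% tint:
  R: 128 + 0.48×(255−128) = 128 + 60.96 = 188.96 → 189
  G: 0 + 122.4 = 122.4 → 122
  B: 128 + 0.48×(255−128) = 128 + 60.96 = 188.96 → 189
  → #BD7ABD
43% tone:
  R: 128 + 0 = 128 → 128
  G: 0 + 55.04 = 55.04 → 55
  B: 128 + 0 = 128 → 128
  → #803780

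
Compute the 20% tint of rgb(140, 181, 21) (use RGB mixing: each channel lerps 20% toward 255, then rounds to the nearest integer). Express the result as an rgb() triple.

rgb(163, 196, 68)

A 20% tint moves each channel 20% toward 255:
  R: 140 + 0.2×(255−140) = 140 + 23 = 163 → 163
  G: 181 + 0.2×(255−181) = 181 + 14.8 = 195.8 → 196
  B: 21 + 0.2×(255−21) = 21 + 46.8 = 67.8 → 68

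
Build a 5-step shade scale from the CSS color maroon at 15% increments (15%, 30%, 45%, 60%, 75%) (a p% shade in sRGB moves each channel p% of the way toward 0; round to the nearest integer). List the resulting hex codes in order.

CSS maroon is rgb(128, 0, 0).
15%: (128 − 19.2 = 108.8→109, 0→0, 0→0) → #6d0000
30%: (128 − 38.4 = 89.6→90, 0→0, 0→0) → #5a0000
45%: (128 − 57.6 = 70.4→70, 0→0, 0→0) → #460000
60%: (128 − 76.8 = 51.2→51, 0→0, 0→0) → #330000
75%: (128 − 96 = 32→32, 0→0, 0→0) → #200000

#6d0000, #5a0000, #460000, #330000, #200000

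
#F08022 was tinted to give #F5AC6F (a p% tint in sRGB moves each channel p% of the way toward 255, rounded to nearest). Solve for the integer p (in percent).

#F08022 is rgb(240, 128, 34); #F5AC6F is rgb(245, 172, 111).
On the B channel (widest range): 111 ≈ 34 + (p/100)(255 − 34), so p ≈ 100×(111 − 34)/(255 − 34) = 7700/221 = 34.84.
p = 35 reproduces all three channels after rounding.

35%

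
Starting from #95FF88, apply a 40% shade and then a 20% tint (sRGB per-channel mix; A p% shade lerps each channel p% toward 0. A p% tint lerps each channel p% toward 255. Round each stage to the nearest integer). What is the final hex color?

#95FF88 is rgb(149, 255, 136).
A 40% shade moves each channel 40% toward 0:
  R: 149 + 0.4×(0−149) = 149 − 59.6 = 89.4 → 89
  G: 255 + 0.4×(0−255) = 255 − 102 = 153 → 153
  B: 136 − 54.4 = 81.6 → 82
After the shade: rgb(89, 153, 82) = #599952.
Per channel, c → c + 0.2(255 − c):
  R: 89 + 33.2 = 122.2 → 122
  G: 153 + 0.2×(255−153) = 153 + 20.4 = 173.4 → 173
  B: 82 + 0.2×(255−82) = 82 + 34.6 = 116.6 → 117
rgb(122, 173, 117) = #7AAD75.

#7AAD75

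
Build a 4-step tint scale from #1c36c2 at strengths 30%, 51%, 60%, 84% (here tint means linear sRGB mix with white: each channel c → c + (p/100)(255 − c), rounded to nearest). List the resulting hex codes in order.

#1c36c2 is rgb(28, 54, 194).
30%: (28 + 68.1 = 96.1→96, 54 + 60.3 = 114.3→114, 194 + 18.3 = 212.3→212) → #6072d4
51%: (28 + 115.77 = 143.77→144, 54 + 102.51 = 156.51→157, 194 + 31.11 = 225.11→225) → #909de1
60%: (28 + 136.2 = 164.2→164, 54 + 120.6 = 174.6→175, 194 + 36.6 = 230.6→231) → #a4afe7
84%: (28 + 190.68 = 218.68→219, 54 + 168.84 = 222.84→223, 194 + 51.24 = 245.24→245) → #dbdff5

#6072d4, #909de1, #a4afe7, #dbdff5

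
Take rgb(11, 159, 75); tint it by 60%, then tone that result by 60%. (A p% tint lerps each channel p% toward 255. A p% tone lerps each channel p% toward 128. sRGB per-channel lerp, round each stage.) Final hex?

Lerp each channel 60% toward 255:
  R: 11 + 0.6×(255−11) = 11 + 146.4 = 157.4 → 157
  G: 159 + 57.6 = 216.6 → 217
  B: 75 + 0.6×(255−75) = 75 + 108 = 183 → 183
After the tint: rgb(157, 217, 183) = #9DD9B7.
Lerp each channel 60% toward 128:
  R: 157 − 17.4 = 139.6 → 140
  G: 217 − 53.4 = 163.6 → 164
  B: 183 + 0.6×(128−183) = 183 − 33 = 150 → 150
rgb(140, 164, 150) = #8CA496.

#8CA496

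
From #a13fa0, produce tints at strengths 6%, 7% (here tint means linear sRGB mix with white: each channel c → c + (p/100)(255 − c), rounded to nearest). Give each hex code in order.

#a74ba6, #a84ca7

#a13fa0 is rgb(161, 63, 160).
6%: (161 + 5.64 = 166.64→167, 63 + 11.52 = 74.52→75, 160 + 5.7 = 165.7→166) → #a74ba6
7%: (161 + 6.58 = 167.58→168, 63 + 13.44 = 76.44→76, 160 + 6.65 = 166.65→167) → #a84ca7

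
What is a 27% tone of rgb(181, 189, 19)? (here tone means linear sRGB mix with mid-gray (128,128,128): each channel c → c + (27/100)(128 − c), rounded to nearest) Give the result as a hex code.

#a7ad30

A 27% tone moves each channel 27% toward 128:
  R: 181 + 0.27×(128−181) = 181 − 14.31 = 166.69 → 167
  G: 189 + 0.27×(128−189) = 189 − 16.47 = 172.53 → 173
  B: 19 + 29.43 = 48.43 → 48
rgb(167, 173, 48) = #a7ad30.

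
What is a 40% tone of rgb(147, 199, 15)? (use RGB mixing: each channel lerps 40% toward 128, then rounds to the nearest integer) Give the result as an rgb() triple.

Per channel, c → c + 0.4(128 − c):
  R: 147 − 7.6 = 139.4 → 139
  G: 199 − 28.4 = 170.6 → 171
  B: 15 + 0.4×(128−15) = 15 + 45.2 = 60.2 → 60

rgb(139, 171, 60)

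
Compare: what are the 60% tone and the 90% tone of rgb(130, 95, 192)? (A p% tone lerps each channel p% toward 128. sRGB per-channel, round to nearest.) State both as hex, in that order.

#81739A, #807D86

60% tone:
  R: 130 + 0.6×(128−130) = 130 − 1.2 = 128.8 → 129
  G: 95 + 0.6×(128−95) = 95 + 19.8 = 114.8 → 115
  B: 192 − 38.4 = 153.6 → 154
  → #81739A
90% tone:
  R: 130 + 0.9×(128−130) = 130 − 1.8 = 128.2 → 128
  G: 95 + 29.7 = 124.7 → 125
  B: 192 + 0.9×(128−192) = 192 − 57.6 = 134.4 → 134
  → #807D86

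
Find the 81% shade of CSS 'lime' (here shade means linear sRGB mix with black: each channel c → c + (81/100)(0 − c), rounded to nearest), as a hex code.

CSS lime is rgb(0, 255, 0).
An 81% shade moves each channel 81% toward 0:
  R: 0 + 0 = 0 → 0
  G: 255 − 206.55 = 48.45 → 48
  B: 0 + 0 = 0 → 0
rgb(0, 48, 0) = #003000.

#003000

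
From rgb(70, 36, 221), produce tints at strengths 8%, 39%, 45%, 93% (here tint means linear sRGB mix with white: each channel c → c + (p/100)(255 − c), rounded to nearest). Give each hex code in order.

8%: (70 + 14.8 = 84.8→85, 36 + 17.52 = 53.52→54, 221 + 2.72 = 223.72→224) → #5536e0
39%: (70 + 72.15 = 142.15→142, 36 + 85.41 = 121.41→121, 221 + 13.26 = 234.26→234) → #8e79ea
45%: (70 + 83.25 = 153.25→153, 36 + 98.55 = 134.55→135, 221 + 15.3 = 236.3→236) → #9987ec
93%: (70 + 172.05 = 242.05→242, 36 + 203.67 = 239.67→240, 221 + 31.62 = 252.62→253) → #f2f0fd

#5536e0, #8e79ea, #9987ec, #f2f0fd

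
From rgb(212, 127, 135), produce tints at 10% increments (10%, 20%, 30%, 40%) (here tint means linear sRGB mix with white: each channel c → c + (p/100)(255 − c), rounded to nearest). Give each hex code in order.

10%: (212 + 4.3 = 216.3→216, 127 + 12.8 = 139.8→140, 135 + 12 = 147→147) → #D88C93
20%: (212 + 8.6 = 220.6→221, 127 + 25.6 = 152.6→153, 135 + 24 = 159→159) → #DD999F
30%: (212 + 12.9 = 224.9→225, 127 + 38.4 = 165.4→165, 135 + 36 = 171→171) → #E1A5AB
40%: (212 + 17.2 = 229.2→229, 127 + 51.2 = 178.2→178, 135 + 48 = 183→183) → #E5B2B7

#D88C93, #DD999F, #E1A5AB, #E5B2B7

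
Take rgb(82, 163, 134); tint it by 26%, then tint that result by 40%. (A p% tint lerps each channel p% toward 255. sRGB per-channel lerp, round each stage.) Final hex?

#B2D6C9

A 26% tint moves each channel 26% toward 255:
  R: 82 + 44.98 = 126.98 → 127
  G: 163 + 23.92 = 186.92 → 187
  B: 134 + 0.26×(255−134) = 134 + 31.46 = 165.46 → 165
After the tint: rgb(127, 187, 165) = #7FBBA5.
Lerp each channel 40% toward 255:
  R: 127 + 0.4×(255−127) = 127 + 51.2 = 178.2 → 178
  G: 187 + 0.4×(255−187) = 187 + 27.2 = 214.2 → 214
  B: 165 + 36 = 201 → 201
rgb(178, 214, 201) = #B2D6C9.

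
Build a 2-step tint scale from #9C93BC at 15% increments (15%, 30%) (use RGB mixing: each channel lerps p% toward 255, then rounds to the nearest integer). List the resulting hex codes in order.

#ABA3C6, #BAB3D0

#9C93BC is rgb(156, 147, 188).
15%: (156 + 14.85 = 170.85→171, 147 + 16.2 = 163.2→163, 188 + 10.05 = 198.05→198) → #ABA3C6
30%: (156 + 29.7 = 185.7→186, 147 + 32.4 = 179.4→179, 188 + 20.1 = 208.1→208) → #BAB3D0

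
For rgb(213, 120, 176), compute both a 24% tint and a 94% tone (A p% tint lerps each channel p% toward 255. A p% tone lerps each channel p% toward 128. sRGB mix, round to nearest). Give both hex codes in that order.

#DF98C3, #858083

24% tint:
  R: 213 + 10.08 = 223.08 → 223
  G: 120 + 32.4 = 152.4 → 152
  B: 176 + 0.24×(255−176) = 176 + 18.96 = 194.96 → 195
  → #DF98C3
94% tone:
  R: 213 − 79.9 = 133.1 → 133
  G: 120 + 7.52 = 127.52 → 128
  B: 176 − 45.12 = 130.88 → 131
  → #858083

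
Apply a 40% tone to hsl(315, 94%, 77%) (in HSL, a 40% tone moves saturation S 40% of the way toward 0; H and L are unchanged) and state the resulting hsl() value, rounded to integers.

hsl(315, 56%, 77%)

S moves 40% from 94 toward 0: 94 − 37.6 = 56.4 → 56.
H and L are unchanged.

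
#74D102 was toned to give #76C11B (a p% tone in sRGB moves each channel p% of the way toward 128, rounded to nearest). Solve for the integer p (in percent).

#74D102 is rgb(116, 209, 2); #76C11B is rgb(118, 193, 27).
On the B channel (widest range): 27 ≈ 2 + (p/100)(128 − 2), so p ≈ 100×(27 − 2)/(128 − 2) = 2500/126 = 19.84.
p = 20 reproduces all three channels after rounding.

20%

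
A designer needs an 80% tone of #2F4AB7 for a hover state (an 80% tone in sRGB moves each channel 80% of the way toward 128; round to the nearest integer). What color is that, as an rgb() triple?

#2F4AB7 is rgb(47, 74, 183).
Lerp each channel 80% toward 128:
  R: 47 + 0.8×(128−47) = 47 + 64.8 = 111.8 → 112
  G: 74 + 43.2 = 117.2 → 117
  B: 183 + 0.8×(128−183) = 183 − 44 = 139 → 139

rgb(112, 117, 139)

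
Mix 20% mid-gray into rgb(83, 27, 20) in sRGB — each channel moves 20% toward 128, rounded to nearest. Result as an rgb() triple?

rgb(92, 47, 42)

A 20% tone moves each channel 20% toward 128:
  R: 83 + 9 = 92 → 92
  G: 27 + 0.2×(128−27) = 27 + 20.2 = 47.2 → 47
  B: 20 + 0.2×(128−20) = 20 + 21.6 = 41.6 → 42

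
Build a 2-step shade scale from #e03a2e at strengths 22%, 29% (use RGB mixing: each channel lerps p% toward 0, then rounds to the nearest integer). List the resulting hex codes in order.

#e03a2e is rgb(224, 58, 46).
22%: (224 − 49.28 = 174.72→175, 58 − 12.76 = 45.24→45, 46 − 10.12 = 35.88→36) → #af2d24
29%: (224 − 64.96 = 159.04→159, 58 − 16.82 = 41.18→41, 46 − 13.34 = 32.66→33) → #9f2921

#af2d24, #9f2921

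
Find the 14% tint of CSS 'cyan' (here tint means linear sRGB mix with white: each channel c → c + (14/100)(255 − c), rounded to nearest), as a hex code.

#24FFFF

CSS cyan is rgb(0, 255, 255).
Per channel, c → c + 0.14(255 − c):
  R: 0 + 0.14×(255−0) = 0 + 35.7 = 35.7 → 36
  G: 255 + 0 = 255 → 255
  B: 255 + 0.14×(255−255) = 255 + 0 = 255 → 255
rgb(36, 255, 255) = #24FFFF.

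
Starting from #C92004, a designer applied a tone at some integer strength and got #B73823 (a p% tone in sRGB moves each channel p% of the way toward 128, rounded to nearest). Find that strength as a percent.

#C92004 is rgb(201, 32, 4); #B73823 is rgb(183, 56, 35).
On the B channel (widest range): 35 ≈ 4 + (p/100)(128 − 4), so p ≈ 100×(35 − 4)/(128 − 4) = 3100/124 = 25.00.
p = 25 reproduces all three channels after rounding.

25%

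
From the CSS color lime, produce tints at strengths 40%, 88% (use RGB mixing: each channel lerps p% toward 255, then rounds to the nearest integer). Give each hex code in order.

CSS lime is rgb(0, 255, 0).
40%: (0 + 102 = 102→102, 255→255, 0 + 102 = 102→102) → #66FF66
88%: (0 + 224.4 = 224.4→224, 255→255, 0 + 224.4 = 224.4→224) → #E0FFE0

#66FF66, #E0FFE0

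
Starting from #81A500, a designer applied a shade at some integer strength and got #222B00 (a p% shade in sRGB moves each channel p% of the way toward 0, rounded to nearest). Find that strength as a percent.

#81A500 is rgb(129, 165, 0); #222B00 is rgb(34, 43, 0).
On the G channel (widest range): 43 ≈ 165 + (p/100)(0 − 165), so p ≈ 100×(43 − 165)/(0 − 165) = -12200/-165 = 73.94.
p = 74 reproduces all three channels after rounding.

74%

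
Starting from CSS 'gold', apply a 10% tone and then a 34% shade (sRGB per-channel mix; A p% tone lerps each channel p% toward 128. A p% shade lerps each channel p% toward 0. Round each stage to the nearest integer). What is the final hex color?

#A08809

CSS gold is rgb(255, 215, 0).
A 10% tone moves each channel 10% toward 128:
  R: 255 − 12.7 = 242.3 → 242
  G: 215 − 8.7 = 206.3 → 206
  B: 0 + 0.1×(128−0) = 0 + 12.8 = 12.8 → 13
After the tone: rgb(242, 206, 13) = #F2CE0D.
Per channel, c → c + 0.34(0 − c):
  R: 242 + 0.34×(0−242) = 242 − 82.28 = 159.72 → 160
  G: 206 + 0.34×(0−206) = 206 − 70.04 = 135.96 → 136
  B: 13 + 0.34×(0−13) = 13 − 4.42 = 8.58 → 9
rgb(160, 136, 9) = #A08809.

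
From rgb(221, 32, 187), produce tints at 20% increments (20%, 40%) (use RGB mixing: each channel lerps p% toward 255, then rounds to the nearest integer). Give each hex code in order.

#E44DC9, #EB79D6

20%: (221 + 6.8 = 227.8→228, 32 + 44.6 = 76.6→77, 187 + 13.6 = 200.6→201) → #E44DC9
40%: (221 + 13.6 = 234.6→235, 32 + 89.2 = 121.2→121, 187 + 27.2 = 214.2→214) → #EB79D6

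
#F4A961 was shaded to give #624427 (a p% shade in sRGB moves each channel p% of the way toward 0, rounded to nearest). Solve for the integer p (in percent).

#F4A961 is rgb(244, 169, 97); #624427 is rgb(98, 68, 39).
On the R channel (widest range): 98 ≈ 244 + (p/100)(0 − 244), so p ≈ 100×(98 − 244)/(0 − 244) = -14600/-244 = 59.84.
p = 60 reproduces all three channels after rounding.

60%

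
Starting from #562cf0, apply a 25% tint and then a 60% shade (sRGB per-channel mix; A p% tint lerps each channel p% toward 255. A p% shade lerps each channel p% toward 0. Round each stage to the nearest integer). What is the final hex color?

#562cf0 is rgb(86, 44, 240).
Per channel, c → c + 0.25(255 − c):
  R: 86 + 0.25×(255−86) = 86 + 42.25 = 128.25 → 128
  G: 44 + 52.75 = 96.75 → 97
  B: 240 + 3.75 = 243.75 → 244
After the tint: rgb(128, 97, 244) = #8061f4.
Per channel, c → c + 0.6(0 − c):
  R: 128 + 0.6×(0−128) = 128 − 76.8 = 51.2 → 51
  G: 97 − 58.2 = 38.8 → 39
  B: 244 − 146.4 = 97.6 → 98
rgb(51, 39, 98) = #332762.

#332762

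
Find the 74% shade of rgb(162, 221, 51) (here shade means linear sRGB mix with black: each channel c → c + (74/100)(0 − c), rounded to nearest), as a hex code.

#2a390d

Lerp each channel 74% toward 0:
  R: 162 − 119.88 = 42.12 → 42
  G: 221 − 163.54 = 57.46 → 57
  B: 51 + 0.74×(0−51) = 51 − 37.74 = 13.26 → 13
rgb(42, 57, 13) = #2a390d.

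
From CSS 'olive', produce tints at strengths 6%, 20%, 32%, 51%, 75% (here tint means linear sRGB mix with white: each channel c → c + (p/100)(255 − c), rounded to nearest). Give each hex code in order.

#88880f, #999933, #a9a952, #c1c182, #dfdfbf

CSS olive is rgb(128, 128, 0).
6%: (128 + 7.62 = 135.62→136, 128 + 7.62 = 135.62→136, 0 + 15.3 = 15.3→15) → #88880f
20%: (128 + 25.4 = 153.4→153, 128 + 25.4 = 153.4→153, 0 + 51 = 51→51) → #999933
32%: (128 + 40.64 = 168.64→169, 128 + 40.64 = 168.64→169, 0 + 81.6 = 81.6→82) → #a9a952
51%: (128 + 64.77 = 192.77→193, 128 + 64.77 = 192.77→193, 0 + 130.05 = 130.05→130) → #c1c182
75%: (128 + 95.25 = 223.25→223, 128 + 95.25 = 223.25→223, 0 + 191.25 = 191.25→191) → #dfdfbf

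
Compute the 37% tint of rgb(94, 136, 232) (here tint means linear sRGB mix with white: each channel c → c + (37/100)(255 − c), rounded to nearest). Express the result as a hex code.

Lerp each channel 37% toward 255:
  R: 94 + 0.37×(255−94) = 94 + 59.57 = 153.57 → 154
  G: 136 + 0.37×(255−136) = 136 + 44.03 = 180.03 → 180
  B: 232 + 0.37×(255−232) = 232 + 8.51 = 240.51 → 241
rgb(154, 180, 241) = #9ab4f1.

#9ab4f1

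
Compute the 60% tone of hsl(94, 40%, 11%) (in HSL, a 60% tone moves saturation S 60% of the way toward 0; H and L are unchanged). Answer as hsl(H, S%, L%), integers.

S moves 60% from 40 toward 0: 40 − 24 = 16 → 16.
H and L are unchanged.

hsl(94, 16%, 11%)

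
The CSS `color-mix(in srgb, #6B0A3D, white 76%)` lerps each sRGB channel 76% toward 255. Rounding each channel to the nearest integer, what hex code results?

#6B0A3D is rgb(107, 10, 61).
Lerp each channel 76% toward 255:
  R: 107 + 0.76×(255−107) = 107 + 112.48 = 219.48 → 219
  G: 10 + 186.2 = 196.2 → 196
  B: 61 + 0.76×(255−61) = 61 + 147.44 = 208.44 → 208
rgb(219, 196, 208) = #DBC4D0.

#DBC4D0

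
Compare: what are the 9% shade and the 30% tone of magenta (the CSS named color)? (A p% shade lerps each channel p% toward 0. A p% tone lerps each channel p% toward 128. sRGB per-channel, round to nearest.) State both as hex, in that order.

#e800e8, #d926d9

CSS magenta is rgb(255, 0, 255).
9% shade:
  R: 255 − 22.95 = 232.05 → 232
  G: 0 + 0 = 0 → 0
  B: 255 − 22.95 = 232.05 → 232
  → #e800e8
30% tone:
  R: 255 + 0.3×(128−255) = 255 − 38.1 = 216.9 → 217
  G: 0 + 38.4 = 38.4 → 38
  B: 255 + 0.3×(128−255) = 255 − 38.1 = 216.9 → 217
  → #d926d9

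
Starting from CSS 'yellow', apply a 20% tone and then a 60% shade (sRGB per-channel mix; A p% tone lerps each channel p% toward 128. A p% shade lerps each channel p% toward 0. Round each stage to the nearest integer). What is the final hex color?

CSS yellow is rgb(255, 255, 0).
Lerp each channel 20% toward 128:
  R: 255 − 25.4 = 229.6 → 230
  G: 255 + 0.2×(128−255) = 255 − 25.4 = 229.6 → 230
  B: 0 + 0.2×(128−0) = 0 + 25.6 = 25.6 → 26
After the tone: rgb(230, 230, 26) = #E6E61A.
Lerp each channel 60% toward 0:
  R: 230 + 0.6×(0−230) = 230 − 138 = 92 → 92
  G: 230 + 0.6×(0−230) = 230 − 138 = 92 → 92
  B: 26 + 0.6×(0−26) = 26 − 15.6 = 10.4 → 10
rgb(92, 92, 10) = #5C5C0A.

#5C5C0A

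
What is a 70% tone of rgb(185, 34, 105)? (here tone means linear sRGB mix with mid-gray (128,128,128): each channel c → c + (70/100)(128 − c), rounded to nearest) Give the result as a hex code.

Lerp each channel 70% toward 128:
  R: 185 − 39.9 = 145.1 → 145
  G: 34 + 0.7×(128−34) = 34 + 65.8 = 99.8 → 100
  B: 105 + 0.7×(128−105) = 105 + 16.1 = 121.1 → 121
rgb(145, 100, 121) = #916479.

#916479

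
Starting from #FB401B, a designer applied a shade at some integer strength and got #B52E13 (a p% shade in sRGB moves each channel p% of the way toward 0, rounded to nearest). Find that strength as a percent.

28%

#FB401B is rgb(251, 64, 27); #B52E13 is rgb(181, 46, 19).
On the R channel (widest range): 181 ≈ 251 + (p/100)(0 − 251), so p ≈ 100×(181 − 251)/(0 − 251) = -7000/-251 = 27.89.
p = 28 reproduces all three channels after rounding.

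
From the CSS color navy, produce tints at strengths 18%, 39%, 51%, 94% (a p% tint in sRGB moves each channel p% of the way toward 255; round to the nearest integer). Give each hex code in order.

CSS navy is rgb(0, 0, 128).
18%: (0 + 45.9 = 45.9→46, 0 + 45.9 = 45.9→46, 128 + 22.86 = 150.86→151) → #2E2E97
39%: (0 + 99.45 = 99.45→99, 0 + 99.45 = 99.45→99, 128 + 49.53 = 177.53→178) → #6363B2
51%: (0 + 130.05 = 130.05→130, 0 + 130.05 = 130.05→130, 128 + 64.77 = 192.77→193) → #8282C1
94%: (0 + 239.7 = 239.7→240, 0 + 239.7 = 239.7→240, 128 + 119.38 = 247.38→247) → #F0F0F7

#2E2E97, #6363B2, #8282C1, #F0F0F7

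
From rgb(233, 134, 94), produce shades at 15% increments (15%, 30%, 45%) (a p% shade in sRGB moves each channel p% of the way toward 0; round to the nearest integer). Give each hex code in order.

15%: (233 − 34.95 = 198.05→198, 134 − 20.1 = 113.9→114, 94 − 14.1 = 79.9→80) → #c67250
30%: (233 − 69.9 = 163.1→163, 134 − 40.2 = 93.8→94, 94 − 28.2 = 65.8→66) → #a35e42
45%: (233 − 104.85 = 128.15→128, 134 − 60.3 = 73.7→74, 94 − 42.3 = 51.7→52) → #804a34

#c67250, #a35e42, #804a34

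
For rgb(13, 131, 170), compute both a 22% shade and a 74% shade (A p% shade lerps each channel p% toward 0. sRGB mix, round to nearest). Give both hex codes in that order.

#0a6685, #03222c

22% shade:
  R: 13 − 2.86 = 10.14 → 10
  G: 131 + 0.22×(0−131) = 131 − 28.82 = 102.18 → 102
  B: 170 − 37.4 = 132.6 → 133
  → #0a6685
74% shade:
  R: 13 + 0.74×(0−13) = 13 − 9.62 = 3.38 → 3
  G: 131 + 0.74×(0−131) = 131 − 96.94 = 34.06 → 34
  B: 170 − 125.8 = 44.2 → 44
  → #03222c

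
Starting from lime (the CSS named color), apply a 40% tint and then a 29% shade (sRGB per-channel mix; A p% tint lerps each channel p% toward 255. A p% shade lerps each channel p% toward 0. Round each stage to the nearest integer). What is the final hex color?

CSS lime is rgb(0, 255, 0).
Lerp each channel 40% toward 255:
  R: 0 + 102 = 102 → 102
  G: 255 + 0 = 255 → 255
  B: 0 + 0.4×(255−0) = 0 + 102 = 102 → 102
After the tint: rgb(102, 255, 102) = #66FF66.
Lerp each channel 29% toward 0:
  R: 102 + 0.29×(0−102) = 102 − 29.58 = 72.42 → 72
  G: 255 + 0.29×(0−255) = 255 − 73.95 = 181.05 → 181
  B: 102 − 29.58 = 72.42 → 72
rgb(72, 181, 72) = #48B548.

#48B548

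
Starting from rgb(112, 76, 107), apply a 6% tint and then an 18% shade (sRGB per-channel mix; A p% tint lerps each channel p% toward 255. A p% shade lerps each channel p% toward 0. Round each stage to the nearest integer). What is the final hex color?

Per channel, c → c + 0.06(255 − c):
  R: 112 + 8.58 = 120.58 → 121
  G: 76 + 0.06×(255−76) = 76 + 10.74 = 86.74 → 87
  B: 107 + 0.06×(255−107) = 107 + 8.88 = 115.88 → 116
After the tint: rgb(121, 87, 116) = #795774.
Per channel, c → c + 0.18(0 − c):
  R: 121 − 21.78 = 99.22 → 99
  G: 87 + 0.18×(0−87) = 87 − 15.66 = 71.34 → 71
  B: 116 + 0.18×(0−116) = 116 − 20.88 = 95.12 → 95
rgb(99, 71, 95) = #63475f.

#63475f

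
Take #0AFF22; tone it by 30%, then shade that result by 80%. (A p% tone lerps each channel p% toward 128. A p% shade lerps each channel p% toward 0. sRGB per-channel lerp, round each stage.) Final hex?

#092B0C

#0AFF22 is rgb(10, 255, 34).
A 30% tone moves each channel 30% toward 128:
  R: 10 + 35.4 = 45.4 → 45
  G: 255 + 0.3×(128−255) = 255 − 38.1 = 216.9 → 217
  B: 34 + 28.2 = 62.2 → 62
After the tone: rgb(45, 217, 62) = #2DD93E.
Lerp each channel 80% toward 0:
  R: 45 − 36 = 9 → 9
  G: 217 − 173.6 = 43.4 → 43
  B: 62 − 49.6 = 12.4 → 12
rgb(9, 43, 12) = #092B0C.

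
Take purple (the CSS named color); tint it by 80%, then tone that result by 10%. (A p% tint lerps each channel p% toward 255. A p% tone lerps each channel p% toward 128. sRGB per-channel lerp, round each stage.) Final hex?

#dcc4dc

CSS purple is rgb(128, 0, 128).
An 80% tint moves each channel 80% toward 255:
  R: 128 + 0.8×(255−128) = 128 + 101.6 = 229.6 → 230
  G: 0 + 204 = 204 → 204
  B: 128 + 0.8×(255−128) = 128 + 101.6 = 229.6 → 230
After the tint: rgb(230, 204, 230) = #e6cce6.
Lerp each channel 10% toward 128:
  R: 230 + 0.1×(128−230) = 230 − 10.2 = 219.8 → 220
  G: 204 + 0.1×(128−204) = 204 − 7.6 = 196.4 → 196
  B: 230 − 10.2 = 219.8 → 220
rgb(220, 196, 220) = #dcc4dc.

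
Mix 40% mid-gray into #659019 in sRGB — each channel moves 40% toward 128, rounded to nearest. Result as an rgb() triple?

#659019 is rgb(101, 144, 25).
A 40% tone moves each channel 40% toward 128:
  R: 101 + 0.4×(128−101) = 101 + 10.8 = 111.8 → 112
  G: 144 + 0.4×(128−144) = 144 − 6.4 = 137.6 → 138
  B: 25 + 0.4×(128−25) = 25 + 41.2 = 66.2 → 66

rgb(112, 138, 66)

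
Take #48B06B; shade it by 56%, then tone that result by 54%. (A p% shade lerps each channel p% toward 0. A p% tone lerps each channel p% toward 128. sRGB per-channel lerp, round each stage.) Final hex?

#48B06B is rgb(72, 176, 107).
Per channel, c → c + 0.56(0 − c):
  R: 72 + 0.56×(0−72) = 72 − 40.32 = 31.68 → 32
  G: 176 + 0.56×(0−176) = 176 − 98.56 = 77.44 → 77
  B: 107 + 0.56×(0−107) = 107 − 59.92 = 47.08 → 47
After the shade: rgb(32, 77, 47) = #204D2F.
Lerp each channel 54% toward 128:
  R: 32 + 51.84 = 83.84 → 84
  G: 77 + 0.54×(128−77) = 77 + 27.54 = 104.54 → 105
  B: 47 + 43.74 = 90.74 → 91
rgb(84, 105, 91) = #54695B.

#54695B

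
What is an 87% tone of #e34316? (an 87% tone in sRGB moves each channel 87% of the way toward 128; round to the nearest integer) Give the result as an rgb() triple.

rgb(141, 120, 114)

#e34316 is rgb(227, 67, 22).
An 87% tone moves each channel 87% toward 128:
  R: 227 + 0.87×(128−227) = 227 − 86.13 = 140.87 → 141
  G: 67 + 0.87×(128−67) = 67 + 53.07 = 120.07 → 120
  B: 22 + 92.22 = 114.22 → 114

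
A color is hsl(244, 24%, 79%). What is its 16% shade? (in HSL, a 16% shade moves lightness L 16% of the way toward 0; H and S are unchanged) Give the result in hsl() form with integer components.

L moves 16% from 79 toward 0: 79 − 12.64 = 66.36 → 66.
H and S are unchanged.

hsl(244, 24%, 66%)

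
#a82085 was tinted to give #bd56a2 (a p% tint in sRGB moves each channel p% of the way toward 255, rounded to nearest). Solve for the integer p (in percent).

#a82085 is rgb(168, 32, 133); #bd56a2 is rgb(189, 86, 162).
On the G channel (widest range): 86 ≈ 32 + (p/100)(255 − 32), so p ≈ 100×(86 − 32)/(255 − 32) = 5400/223 = 24.22.
p = 24 reproduces all three channels after rounding.

24%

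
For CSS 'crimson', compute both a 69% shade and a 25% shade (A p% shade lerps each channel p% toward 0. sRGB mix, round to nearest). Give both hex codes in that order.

CSS crimson is rgb(220, 20, 60).
69% shade:
  R: 220 + 0.69×(0−220) = 220 − 151.8 = 68.2 → 68
  G: 20 − 13.8 = 6.2 → 6
  B: 60 + 0.69×(0−60) = 60 − 41.4 = 18.6 → 19
  → #440613
25% shade:
  R: 220 + 0.25×(0−220) = 220 − 55 = 165 → 165
  G: 20 − 5 = 15 → 15
  B: 60 − 15 = 45 → 45
  → #A50F2D

#440613, #A50F2D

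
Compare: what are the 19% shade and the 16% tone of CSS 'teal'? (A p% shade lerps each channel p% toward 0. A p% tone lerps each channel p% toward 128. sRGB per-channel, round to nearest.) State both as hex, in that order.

#006868, #148080

CSS teal is rgb(0, 128, 128).
19% shade:
  R: 0 + 0.19×(0−0) = 0 + 0 = 0 → 0
  G: 128 + 0.19×(0−128) = 128 − 24.32 = 103.68 → 104
  B: 128 − 24.32 = 103.68 → 104
  → #006868
16% tone:
  R: 0 + 0.16×(128−0) = 0 + 20.48 = 20.48 → 20
  G: 128 + 0.16×(128−128) = 128 + 0 = 128 → 128
  B: 128 + 0.16×(128−128) = 128 + 0 = 128 → 128
  → #148080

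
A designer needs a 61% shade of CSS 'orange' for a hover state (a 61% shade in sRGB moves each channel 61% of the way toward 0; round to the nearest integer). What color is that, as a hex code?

#634000

CSS orange is rgb(255, 165, 0).
Per channel, c → c + 0.61(0 − c):
  R: 255 + 0.61×(0−255) = 255 − 155.55 = 99.45 → 99
  G: 165 + 0.61×(0−165) = 165 − 100.65 = 64.35 → 64
  B: 0 + 0.61×(0−0) = 0 + 0 = 0 → 0
rgb(99, 64, 0) = #634000.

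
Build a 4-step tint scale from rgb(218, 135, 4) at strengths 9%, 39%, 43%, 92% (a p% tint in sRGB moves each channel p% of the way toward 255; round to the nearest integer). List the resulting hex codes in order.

#dd921b, #e8b666, #eabb70, #fcf5eb

9%: (218 + 3.33 = 221.33→221, 135 + 10.8 = 145.8→146, 4 + 22.59 = 26.59→27) → #dd921b
39%: (218 + 14.43 = 232.43→232, 135 + 46.8 = 181.8→182, 4 + 97.89 = 101.89→102) → #e8b666
43%: (218 + 15.91 = 233.91→234, 135 + 51.6 = 186.6→187, 4 + 107.93 = 111.93→112) → #eabb70
92%: (218 + 34.04 = 252.04→252, 135 + 110.4 = 245.4→245, 4 + 230.92 = 234.92→235) → #fcf5eb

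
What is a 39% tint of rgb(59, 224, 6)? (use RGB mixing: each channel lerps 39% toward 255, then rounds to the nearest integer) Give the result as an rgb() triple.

rgb(135, 236, 103)

Lerp each channel 39% toward 255:
  R: 59 + 76.44 = 135.44 → 135
  G: 224 + 0.39×(255−224) = 224 + 12.09 = 236.09 → 236
  B: 6 + 97.11 = 103.11 → 103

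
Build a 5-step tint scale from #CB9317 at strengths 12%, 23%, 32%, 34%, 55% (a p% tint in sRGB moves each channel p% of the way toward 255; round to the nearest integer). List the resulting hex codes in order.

#CB9317 is rgb(203, 147, 23).
12%: (203 + 6.24 = 209.24→209, 147 + 12.96 = 159.96→160, 23 + 27.84 = 50.84→51) → #D1A033
23%: (203 + 11.96 = 214.96→215, 147 + 24.84 = 171.84→172, 23 + 53.36 = 76.36→76) → #D7AC4C
32%: (203 + 16.64 = 219.64→220, 147 + 34.56 = 181.56→182, 23 + 74.24 = 97.24→97) → #DCB661
34%: (203 + 17.68 = 220.68→221, 147 + 36.72 = 183.72→184, 23 + 78.88 = 101.88→102) → #DDB866
55%: (203 + 28.6 = 231.6→232, 147 + 59.4 = 206.4→206, 23 + 127.6 = 150.6→151) → #E8CE97

#D1A033, #D7AC4C, #DCB661, #DDB866, #E8CE97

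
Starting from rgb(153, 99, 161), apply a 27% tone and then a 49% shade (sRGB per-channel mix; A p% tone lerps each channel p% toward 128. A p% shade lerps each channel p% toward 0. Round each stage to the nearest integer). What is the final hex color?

#4A374E

Lerp each channel 27% toward 128:
  R: 153 + 0.27×(128−153) = 153 − 6.75 = 146.25 → 146
  G: 99 + 7.83 = 106.83 → 107
  B: 161 − 8.91 = 152.09 → 152
After the tone: rgb(146, 107, 152) = #926B98.
Per channel, c → c + 0.49(0 − c):
  R: 146 + 0.49×(0−146) = 146 − 71.54 = 74.46 → 74
  G: 107 − 52.43 = 54.57 → 55
  B: 152 + 0.49×(0−152) = 152 − 74.48 = 77.52 → 78
rgb(74, 55, 78) = #4A374E.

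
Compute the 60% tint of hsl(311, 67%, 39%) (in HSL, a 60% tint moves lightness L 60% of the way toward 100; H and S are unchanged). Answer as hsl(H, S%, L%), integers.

hsl(311, 67%, 76%)

L moves 60% from 39 toward 100: 39 + 36.6 = 75.6 → 76.
H and S are unchanged.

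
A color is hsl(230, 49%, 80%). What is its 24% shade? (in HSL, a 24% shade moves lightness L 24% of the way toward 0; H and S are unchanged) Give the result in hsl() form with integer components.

hsl(230, 49%, 61%)

L moves 24% from 80 toward 0: 80 − 19.2 = 60.8 → 61.
H and S are unchanged.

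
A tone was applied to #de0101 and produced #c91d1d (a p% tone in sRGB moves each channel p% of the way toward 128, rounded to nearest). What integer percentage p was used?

22%

#de0101 is rgb(222, 1, 1); #c91d1d is rgb(201, 29, 29).
On the G channel (widest range): 29 ≈ 1 + (p/100)(128 − 1), so p ≈ 100×(29 − 1)/(128 − 1) = 2800/127 = 22.05.
p = 22 reproduces all three channels after rounding.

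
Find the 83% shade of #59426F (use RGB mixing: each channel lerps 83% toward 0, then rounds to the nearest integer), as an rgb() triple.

#59426F is rgb(89, 66, 111).
Per channel, c → c + 0.83(0 − c):
  R: 89 − 73.87 = 15.13 → 15
  G: 66 + 0.83×(0−66) = 66 − 54.78 = 11.22 → 11
  B: 111 − 92.13 = 18.87 → 19

rgb(15, 11, 19)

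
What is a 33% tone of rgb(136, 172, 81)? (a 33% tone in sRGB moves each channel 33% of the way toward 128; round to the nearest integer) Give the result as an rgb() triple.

rgb(133, 157, 97)

Lerp each channel 33% toward 128:
  R: 136 − 2.64 = 133.36 → 133
  G: 172 − 14.52 = 157.48 → 157
  B: 81 + 15.51 = 96.51 → 97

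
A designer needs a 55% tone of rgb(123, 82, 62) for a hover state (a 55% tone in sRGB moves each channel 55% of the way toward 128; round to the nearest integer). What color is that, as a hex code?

#7e6b62

A 55% tone moves each channel 55% toward 128:
  R: 123 + 2.75 = 125.75 → 126
  G: 82 + 0.55×(128−82) = 82 + 25.3 = 107.3 → 107
  B: 62 + 0.55×(128−62) = 62 + 36.3 = 98.3 → 98
rgb(126, 107, 98) = #7e6b62.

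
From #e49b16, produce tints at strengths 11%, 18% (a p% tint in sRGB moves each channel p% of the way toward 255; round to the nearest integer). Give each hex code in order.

#e49b16 is rgb(228, 155, 22).
11%: (228 + 2.97 = 230.97→231, 155 + 11 = 166→166, 22 + 25.63 = 47.63→48) → #e7a630
18%: (228 + 4.86 = 232.86→233, 155 + 18 = 173→173, 22 + 41.94 = 63.94→64) → #e9ad40

#e7a630, #e9ad40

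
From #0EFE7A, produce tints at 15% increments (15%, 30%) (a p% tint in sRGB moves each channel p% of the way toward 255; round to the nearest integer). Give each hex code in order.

#0EFE7A is rgb(14, 254, 122).
15%: (14 + 36.15 = 50.15→50, 254→254, 122 + 19.95 = 141.95→142) → #32FE8E
30%: (14 + 72.3 = 86.3→86, 254→254, 122 + 39.9 = 161.9→162) → #56FEA2

#32FE8E, #56FEA2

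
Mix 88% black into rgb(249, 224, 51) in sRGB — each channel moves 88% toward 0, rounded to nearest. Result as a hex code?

Per channel, c → c + 0.88(0 − c):
  R: 249 − 219.12 = 29.88 → 30
  G: 224 + 0.88×(0−224) = 224 − 197.12 = 26.88 → 27
  B: 51 − 44.88 = 6.12 → 6
rgb(30, 27, 6) = #1E1B06.

#1E1B06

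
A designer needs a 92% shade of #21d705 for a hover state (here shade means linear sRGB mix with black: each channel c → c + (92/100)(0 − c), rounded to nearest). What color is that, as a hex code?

#21d705 is rgb(33, 215, 5).
A 92% shade moves each channel 92% toward 0:
  R: 33 − 30.36 = 2.64 → 3
  G: 215 − 197.8 = 17.2 → 17
  B: 5 − 4.6 = 0.4 → 0
rgb(3, 17, 0) = #031100.

#031100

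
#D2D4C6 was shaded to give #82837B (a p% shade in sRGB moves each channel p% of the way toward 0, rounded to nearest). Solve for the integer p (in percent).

38%

#D2D4C6 is rgb(210, 212, 198); #82837B is rgb(130, 131, 123).
On the G channel (widest range): 131 ≈ 212 + (p/100)(0 − 212), so p ≈ 100×(131 − 212)/(0 − 212) = -8100/-212 = 38.21.
p = 38 reproduces all three channels after rounding.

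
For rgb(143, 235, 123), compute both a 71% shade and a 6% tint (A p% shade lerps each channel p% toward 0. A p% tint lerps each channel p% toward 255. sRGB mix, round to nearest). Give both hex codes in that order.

#294424, #96EC83

71% shade:
  R: 143 − 101.53 = 41.47 → 41
  G: 235 + 0.71×(0−235) = 235 − 166.85 = 68.15 → 68
  B: 123 + 0.71×(0−123) = 123 − 87.33 = 35.67 → 36
  → #294424
6% tint:
  R: 143 + 6.72 = 149.72 → 150
  G: 235 + 1.2 = 236.2 → 236
  B: 123 + 7.92 = 130.92 → 131
  → #96EC83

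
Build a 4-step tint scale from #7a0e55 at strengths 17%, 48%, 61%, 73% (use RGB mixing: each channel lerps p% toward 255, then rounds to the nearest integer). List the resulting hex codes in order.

#913772, #ba82a7, #cba1bd, #dbbed1

#7a0e55 is rgb(122, 14, 85).
17%: (122 + 22.61 = 144.61→145, 14 + 40.97 = 54.97→55, 85 + 28.9 = 113.9→114) → #913772
48%: (122 + 63.84 = 185.84→186, 14 + 115.68 = 129.68→130, 85 + 81.6 = 166.6→167) → #ba82a7
61%: (122 + 81.13 = 203.13→203, 14 + 147.01 = 161.01→161, 85 + 103.7 = 188.7→189) → #cba1bd
73%: (122 + 97.09 = 219.09→219, 14 + 175.93 = 189.93→190, 85 + 124.1 = 209.1→209) → #dbbed1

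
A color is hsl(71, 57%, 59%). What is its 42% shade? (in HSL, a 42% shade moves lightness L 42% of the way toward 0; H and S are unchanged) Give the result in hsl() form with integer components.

L moves 42% from 59 toward 0: 59 − 24.78 = 34.22 → 34.
H and S are unchanged.

hsl(71, 57%, 34%)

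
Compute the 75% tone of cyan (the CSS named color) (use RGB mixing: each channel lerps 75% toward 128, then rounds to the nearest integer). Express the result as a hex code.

CSS cyan is rgb(0, 255, 255).
Lerp each channel 75% toward 128:
  R: 0 + 0.75×(128−0) = 0 + 96 = 96 → 96
  G: 255 + 0.75×(128−255) = 255 − 95.25 = 159.75 → 160
  B: 255 + 0.75×(128−255) = 255 − 95.25 = 159.75 → 160
rgb(96, 160, 160) = #60A0A0.

#60A0A0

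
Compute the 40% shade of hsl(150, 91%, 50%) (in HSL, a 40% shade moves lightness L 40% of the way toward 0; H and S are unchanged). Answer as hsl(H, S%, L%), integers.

L moves 40% from 50 toward 0: 50 − 20 = 30 → 30.
H and S are unchanged.

hsl(150, 91%, 30%)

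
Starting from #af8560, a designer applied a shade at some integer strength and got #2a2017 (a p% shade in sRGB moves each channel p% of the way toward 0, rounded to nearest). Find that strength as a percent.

#af8560 is rgb(175, 133, 96); #2a2017 is rgb(42, 32, 23).
On the R channel (widest range): 42 ≈ 175 + (p/100)(0 − 175), so p ≈ 100×(42 − 175)/(0 − 175) = -13300/-175 = 76.00.
p = 76 reproduces all three channels after rounding.

76%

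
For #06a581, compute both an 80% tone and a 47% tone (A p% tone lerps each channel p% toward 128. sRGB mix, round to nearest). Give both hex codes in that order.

#688780, #3f9481

#06a581 is rgb(6, 165, 129).
80% tone:
  R: 6 + 0.8×(128−6) = 6 + 97.6 = 103.6 → 104
  G: 165 + 0.8×(128−165) = 165 − 29.6 = 135.4 → 135
  B: 129 + 0.8×(128−129) = 129 − 0.8 = 128.2 → 128
  → #688780
47% tone:
  R: 6 + 0.47×(128−6) = 6 + 57.34 = 63.34 → 63
  G: 165 − 17.39 = 147.61 → 148
  B: 129 + 0.47×(128−129) = 129 − 0.47 = 128.53 → 129
  → #3f9481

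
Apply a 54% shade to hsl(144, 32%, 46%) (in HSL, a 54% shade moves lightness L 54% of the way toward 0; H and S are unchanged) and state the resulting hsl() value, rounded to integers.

L moves 54% from 46 toward 0: 46 − 24.84 = 21.16 → 21.
H and S are unchanged.

hsl(144, 32%, 21%)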